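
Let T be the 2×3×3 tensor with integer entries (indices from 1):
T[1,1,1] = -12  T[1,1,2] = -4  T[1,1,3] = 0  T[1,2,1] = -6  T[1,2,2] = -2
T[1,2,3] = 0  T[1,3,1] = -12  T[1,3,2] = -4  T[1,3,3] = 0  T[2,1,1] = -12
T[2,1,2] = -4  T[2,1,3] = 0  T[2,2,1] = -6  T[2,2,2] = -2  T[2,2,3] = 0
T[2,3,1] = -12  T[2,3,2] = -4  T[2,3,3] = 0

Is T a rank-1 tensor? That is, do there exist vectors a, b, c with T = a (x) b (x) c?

If T = a (x) b (x) c then every fibre of T is a multiple of the corresponding factor, so read the factors off the fibres through the nonzero entry T[1,1,1] = -12.
The mode-1 fibre T[:,1,1] = [-12, -12] gives a = [1, 1] (primitive direction); the mode-2 fibre T[1,:,1] = [-12, -6, -12] gives b = [2, 1, 2]; then c[k] = T[1,1,k] / (a[1]·b[1]) = [-12, -4, 0] / 2 = [-6, -2, 0].
Expanding [1, 1] (x) [2, 1, 2] (x) [-6, -2, 0] reproduces all 18 entries of T, so T = [1, 1] (x) [2, 1, 2] (x) [-6, -2, 0] and rank(T) ≤ 1.
Equivalently every frontal slice T[:,:,k] is c[k] times the rank-1 matrix [1, 1] (x) [2, 1, 2]. So T has rank 1 (it is nonzero).

Yes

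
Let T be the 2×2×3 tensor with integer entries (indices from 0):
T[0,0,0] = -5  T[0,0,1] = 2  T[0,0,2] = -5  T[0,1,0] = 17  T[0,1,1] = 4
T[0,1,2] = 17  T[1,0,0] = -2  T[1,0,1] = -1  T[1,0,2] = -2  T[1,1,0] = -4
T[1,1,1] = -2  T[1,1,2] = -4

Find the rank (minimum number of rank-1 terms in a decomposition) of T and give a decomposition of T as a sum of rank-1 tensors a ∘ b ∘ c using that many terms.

Lower bound: the mode-1 unfolding of T (rows indexed by i, columns by (j,k) = (0,0), (0,1), (0,2), (1,0), (1,1), (1,2)) is [[-5, 2, -5, 17, 4, 17], [-2, -1, -2, -4, -2, -4]].
There the 2×2 minor on rows i ∈ {0, 1}, columns (j,k) ∈ {(0,0), (0,1)} is det [[-5, 2], [-2, -1]] = 9 ≠ 0, so this unfolding has rank ≥ 2; CP rank is at least every unfolding rank, so rank(T) ≥ 2. (This is only a lower bound: in general the CP rank may exceed every unfolding rank, so we still need to exhibit 2 rank-1 terms summing to T.)
Upper bound — finding two terms. Write S_k = T[:,:,k] for the frontal slices: S₀ = [[-5, 17], [-2, -4]], S₁ = [[2, 4], [-1, -2]], S₂ = [[-5, 17], [-2, -4]].
If T = a₁ ∘ b₁ ∘ c₁ + a₂ ∘ b₂ ∘ c₂ then each S_k = c₁[k]·a₁b₁ᵀ + c₂[k]·a₂b₂ᵀ. S₀ and S₁ are linearly independent, so a₁b₁ᵀ and a₂b₂ᵀ must span the same plane of matrices: they are the rank-1 matrices of the form x·S₀ + y·S₁.
det(x·S₀ + y·S₁) is 54·x² + 27·xy = 27·(2·x + y)(x), vanishing at (x:y) = (1:-2) and (0:1).
M₁ = S₀ − 2·S₁ = [[-9, 9], [0, 0]] = (-9)·(1, 0)(1, -1)ᵀ and M₂ = S₁ = [[2, 4], [-1, -2]] = (2, -1)(1, 2)ᵀ, so take a₁ = (1, 0), b₁ = (1, -1), a₂ = (2, -1), b₂ = (1, 2).
Each slice is an integer combination of E₁ = a₁b₁ᵀ and E₂ = a₂b₂ᵀ: S₀ = −9·E₁ + 2·E₂, S₁ = E₂, S₂ = −9·E₁ + 2·E₂; reading off coefficients, c₁ = (-9, 0, -9) and c₂ = (2, 1, 2).
Hence T = (1, 0) ∘ (1, -1) ∘ (-9, 0, -9) + (2, -1) ∘ (1, 2) ∘ (2, 1, 2), so rank(T) ≤ 2.
These bounds meet, so rank(T) = 2.

rank(T) = 2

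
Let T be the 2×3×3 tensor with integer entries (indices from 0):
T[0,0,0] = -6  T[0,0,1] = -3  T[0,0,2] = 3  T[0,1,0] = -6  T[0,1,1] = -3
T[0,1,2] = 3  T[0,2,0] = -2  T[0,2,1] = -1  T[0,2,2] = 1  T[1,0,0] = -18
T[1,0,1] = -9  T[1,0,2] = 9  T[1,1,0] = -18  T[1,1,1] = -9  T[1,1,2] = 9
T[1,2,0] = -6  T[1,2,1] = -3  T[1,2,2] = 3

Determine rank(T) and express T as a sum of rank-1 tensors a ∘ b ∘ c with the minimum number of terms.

rank(T) = 1

Lower bound: T ≠ 0 (e.g. T[0,0,0] = -6), so rank(T) ≥ 1.
Upper bound: the mode-1 fibre T[:,0,0] = [-6, -18] gives a = [1, 3] (primitive direction); the mode-2 fibre T[0,:,0] = [-6, -6, -2] gives b = [3, 3, 1]; then c[k] = T[0,0,k] / (a[0]·b[0]) = [-6, -3, 3] / 3 = [-2, -1, 1].
Expanding [1, 3] ∘ [3, 3, 1] ∘ [-2, -1, 1] reproduces all 18 entries of T, so T = [1, 3] ∘ [3, 3, 1] ∘ [-2, -1, 1] and rank(T) ≤ 1.
These bounds meet, so rank(T) = 1.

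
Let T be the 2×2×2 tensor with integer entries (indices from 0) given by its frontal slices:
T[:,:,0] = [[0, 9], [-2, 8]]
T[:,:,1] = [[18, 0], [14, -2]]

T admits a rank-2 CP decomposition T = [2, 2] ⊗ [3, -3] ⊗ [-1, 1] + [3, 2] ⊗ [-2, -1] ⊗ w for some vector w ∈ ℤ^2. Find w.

w = [-1, -2]

Subtract the known terms from T to get the rank-1 residual R = [3, 2] ⊗ [-2, -1] ⊗ w, so R[i,j,k] = a[i]·b[j]·w[k]. Pick indices with nonzero a[0]·b[0] = (3)·(-2) = -6. Only the fibre through (0,0,·) is needed: R[0,0,:] = T[0,0,:] − Σₗ aₗ[0]bₗ[0]cₗ = [0, 18] − (2)·(3)·[-1, 1] = [6, 12]. Then w[k] = R[0,0,k] / -6 for each k, giving w = [6, 12] / -6 = [-1, -2].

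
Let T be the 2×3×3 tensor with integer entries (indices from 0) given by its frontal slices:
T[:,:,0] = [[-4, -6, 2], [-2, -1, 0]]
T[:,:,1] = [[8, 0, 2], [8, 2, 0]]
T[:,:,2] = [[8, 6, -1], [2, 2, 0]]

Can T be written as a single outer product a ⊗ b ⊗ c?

The mode-2 unfolding of T (rows indexed by j, columns by (i,k) = (0,0), (0,1), (0,2), (1,0), (1,1), (1,2)) is [[-4, 8, 8, -2, 8, 2], [-6, 0, 6, -1, 2, 2], [2, 2, -1, 0, 0, 0]].
There the 3×3 minor on rows j ∈ {0, 1, 2}, columns (i,k) ∈ {(0,0), (0,1), (1,1)} is det [[-4, 8, 8], [-6, 0, 2], [2, 2, 0]] = -48 ≠ 0, so this unfolding has rank ≥ 3; CP rank is at least every unfolding rank, so rank(T) ≥ 3.
In particular rank(T) ≥ 3 > 1, so T is not rank-1.

No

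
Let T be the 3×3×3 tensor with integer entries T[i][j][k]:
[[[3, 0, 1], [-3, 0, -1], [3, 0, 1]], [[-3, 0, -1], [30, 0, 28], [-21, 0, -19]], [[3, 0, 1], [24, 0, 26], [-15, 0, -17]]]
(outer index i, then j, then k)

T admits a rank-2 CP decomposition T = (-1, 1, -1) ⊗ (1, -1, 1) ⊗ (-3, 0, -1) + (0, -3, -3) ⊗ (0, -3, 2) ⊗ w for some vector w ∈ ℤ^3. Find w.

w = (3, 0, 3)

Subtract the known terms from T to get the rank-1 residual R = (0, -3, -3) ⊗ (0, -3, 2) ⊗ w, so R[i,j,k] = a[i]·b[j]·w[k]. Pick indices with nonzero a[1]·b[1] = (-3)·(-3) = 9. Only the fibre through (1,1,·) is needed: R[1,1,:] = T[1,1,:] − Σₗ aₗ[1]bₗ[1]cₗ = [30, 0, 28] − (1)·(-1)·(-3, 0, -1) = [27, 0, 27]. Then w[k] = R[1,1,k] / 9 for each k, giving w = [27, 0, 27] / 9 = (3, 0, 3).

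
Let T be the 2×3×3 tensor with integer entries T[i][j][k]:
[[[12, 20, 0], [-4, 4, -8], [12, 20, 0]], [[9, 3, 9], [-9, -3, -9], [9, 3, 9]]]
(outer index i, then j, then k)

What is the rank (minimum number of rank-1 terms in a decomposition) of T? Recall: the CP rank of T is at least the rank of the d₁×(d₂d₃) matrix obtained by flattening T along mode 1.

2

Lower bound: in the mode-2 unfolding of T (rows indexed by j, columns by (i,k)) the 2×2 minor on rows j ∈ {0, 1}, columns (i,k) ∈ {(0,0), (0,1)} is det [[12, 20], [-4, 4]] = 128 ≠ 0, so that unfolding has rank ≥ 2 and hence rank(T) ≥ 2 (CP rank is at least every unfolding rank, though it can be larger).
Upper bound: with S_k = T[:,:,k], the two rank-1 terms a₁b₁ᵀ, a₂b₂ᵀ are the rank-1 members of the pencil x·S₀ + y·S₁.
The 2×2 minor of x·S₀ + y·S₁ on rows {0,1}, columns {0,1} is −72·x² − 240·xy − 72·y² = (-24)·(x + 3·y)(3·x + y), vanishing at (x:y) = (3:-1) and (1:-3).
M₁ = 3·S₀ − S₁ = [[16, -16, 16], [24, -24, 24]] = 8·[2, 3][1, -1, 1]ᵀ and M₂ = S₀ − 3·S₁ = [[-48, -16, -48], [0, 0, 0]] = (-16)·[1, 0][3, 1, 3]ᵀ, so take a₁ = [2, 3], b₁ = [1, -1, 1], a₂ = [1, 0], b₂ = [3, 1, 3].
Each slice is an integer combination of E₁ = a₁b₁ᵀ and E₂ = a₂b₂ᵀ: S₀ = 3·E₁ + 2·E₂, S₁ = E₁ + 6·E₂, S₂ = 3·E₁ − 2·E₂; reading off coefficients, c₁ = [3, 1, 3] and c₂ = [2, 6, -2].
Hence T = [2, 3] (x) [1, -1, 1] (x) [3, 1, 3] + [1, 0] (x) [3, 1, 3] (x) [2, 6, -2], so rank(T) ≤ 2.
These bounds meet, so rank(T) = 2.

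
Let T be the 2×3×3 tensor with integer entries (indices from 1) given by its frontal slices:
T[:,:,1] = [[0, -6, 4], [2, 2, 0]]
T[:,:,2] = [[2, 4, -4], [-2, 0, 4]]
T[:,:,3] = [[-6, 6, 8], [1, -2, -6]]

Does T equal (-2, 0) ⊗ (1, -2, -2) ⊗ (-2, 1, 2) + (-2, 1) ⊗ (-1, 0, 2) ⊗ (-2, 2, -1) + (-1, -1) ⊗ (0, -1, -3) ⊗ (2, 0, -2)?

Reconstruct entry (1,3,1) from the claimed factors: Σₗ aₗ[1]bₗ[3]cₗ[1] = (-2)·(-2)·(-2) + (-2)·(2)·(-2) + (-1)·(-3)·(2) = 6, but T[1,3,1] = 4. The claim is false.

No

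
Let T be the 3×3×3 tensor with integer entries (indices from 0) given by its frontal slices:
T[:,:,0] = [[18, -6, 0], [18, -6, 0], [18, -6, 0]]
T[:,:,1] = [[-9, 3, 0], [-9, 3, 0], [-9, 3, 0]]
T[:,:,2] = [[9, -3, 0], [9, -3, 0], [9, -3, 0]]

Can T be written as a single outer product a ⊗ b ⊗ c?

Yes

If T = a ⊗ b ⊗ c then every fibre of T is a multiple of the corresponding factor, so read the factors off the fibres through the nonzero entry T[0,0,0] = 18.
The mode-1 fibre T[:,0,0] = [18, 18, 18] gives a = [1, 1, 1] (primitive direction); the mode-2 fibre T[0,:,0] = [18, -6, 0] gives b = [3, -1, 0]; then c[k] = T[0,0,k] / (a[0]·b[0]) = [18, -9, 9] / 3 = [6, -3, 3].
Expanding [1, 1, 1] ⊗ [3, -1, 0] ⊗ [6, -3, 3] reproduces all 27 entries of T, so T = [1, 1, 1] ⊗ [3, -1, 0] ⊗ [6, -3, 3] and rank(T) ≤ 1.
Equivalently every frontal slice T[:,:,k] is c[k] times the rank-1 matrix [1, 1, 1] ⊗ [3, -1, 0]. So T has rank 1 (it is nonzero).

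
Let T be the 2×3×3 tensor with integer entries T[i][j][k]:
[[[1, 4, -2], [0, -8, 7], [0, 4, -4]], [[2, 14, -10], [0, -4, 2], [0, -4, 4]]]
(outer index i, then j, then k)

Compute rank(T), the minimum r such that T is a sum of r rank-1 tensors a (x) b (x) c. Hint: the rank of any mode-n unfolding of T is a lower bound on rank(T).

Lower bound: the mode-2 unfolding of T (rows indexed by j, columns by (i,k) = (0,0), (0,1), (0,2), (1,0), (1,1), (1,2)) is [[1, 4, -2, 2, 14, -10], [0, -8, 7, 0, -4, 2], [0, 4, -4, 0, -4, 4]].
There the 3×3 minor on rows j ∈ {0, 1, 2}, columns (i,k) ∈ {(0,0), (0,1), (0,2)} is det [[1, 4, -2], [0, -8, 7], [0, 4, -4]] = 4 ≠ 0, so this unfolding has rank ≥ 3; CP rank is at least every unfolding rank, so rank(T) ≥ 3. (Flattening ranks never certify an upper bound on CP rank; for that we must actually write T with 3 rank-1 terms.)
Upper bound: T is a sum of 3 rank-1 terms, T = [1, -1] (x) [1, 2, -2] (x) [0, -2, 2] + [1, 2] (x) [1, -1, 0] (x) [-1, 2, -2] + [1, 2] (x) [2, -1, 0] (x) [1, 2, -1] (written with every a and b primitive with positive leading entry and the scale carried by c; CP decompositions are not unique, and this one is verified by expanding entrywise), so rank(T) ≤ 3.
These bounds meet, so rank(T) = 3.

3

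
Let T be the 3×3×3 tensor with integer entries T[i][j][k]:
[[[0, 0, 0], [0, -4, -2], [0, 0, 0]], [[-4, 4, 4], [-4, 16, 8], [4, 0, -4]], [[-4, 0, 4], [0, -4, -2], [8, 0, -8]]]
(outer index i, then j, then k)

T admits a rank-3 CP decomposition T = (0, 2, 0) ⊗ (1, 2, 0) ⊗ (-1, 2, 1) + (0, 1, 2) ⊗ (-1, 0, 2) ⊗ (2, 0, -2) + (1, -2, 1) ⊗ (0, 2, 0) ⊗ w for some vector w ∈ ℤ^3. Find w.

Subtract the known terms from T to get the rank-1 residual R = (1, -2, 1) ⊗ (0, 2, 0) ⊗ w, so R[i,j,k] = a[i]·b[j]·w[k]. Pick indices with nonzero a[0]·b[1] = (1)·(2) = 2. Only the fibre through (0,1,·) is needed: R[0,1,:] = T[0,1,:] − Σₗ aₗ[0]bₗ[1]cₗ = [0, -4, -2] − (0)·(2)·(-1, 2, 1) − (0)·(0)·(2, 0, -2) = [0, -4, -2]. Then w[k] = R[0,1,k] / 2 for each k, giving w = [0, -4, -2] / 2 = (0, -2, -1).

w = (0, -2, -1)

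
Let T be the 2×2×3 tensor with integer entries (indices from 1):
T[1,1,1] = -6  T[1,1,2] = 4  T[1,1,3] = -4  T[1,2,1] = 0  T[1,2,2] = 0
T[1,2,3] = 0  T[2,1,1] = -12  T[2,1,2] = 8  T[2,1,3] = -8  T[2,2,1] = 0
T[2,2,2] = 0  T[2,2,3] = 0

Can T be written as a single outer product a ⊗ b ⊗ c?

Yes

If T = a ⊗ b ⊗ c then every fibre of T is a multiple of the corresponding factor, so read the factors off the fibres through the nonzero entry T[1,1,1] = -6.
The mode-1 fibre T[:,1,1] = [-6, -12] gives a = [1, 2] (primitive direction); the mode-2 fibre T[1,:,1] = [-6, 0] gives b = [1, 0]; then c[k] = T[1,1,k] / (a[1]·b[1]) = [-6, 4, -4] / 1 = [-6, 4, -4].
Expanding [1, 2] ⊗ [1, 0] ⊗ [-6, 4, -4] reproduces all 12 entries of T, so T = [1, 2] ⊗ [1, 0] ⊗ [-6, 4, -4] and rank(T) ≤ 1.
Equivalently every frontal slice T[:,:,k] is c[k] times the rank-1 matrix [1, 2] ⊗ [1, 0]. So T has rank 1 (it is nonzero).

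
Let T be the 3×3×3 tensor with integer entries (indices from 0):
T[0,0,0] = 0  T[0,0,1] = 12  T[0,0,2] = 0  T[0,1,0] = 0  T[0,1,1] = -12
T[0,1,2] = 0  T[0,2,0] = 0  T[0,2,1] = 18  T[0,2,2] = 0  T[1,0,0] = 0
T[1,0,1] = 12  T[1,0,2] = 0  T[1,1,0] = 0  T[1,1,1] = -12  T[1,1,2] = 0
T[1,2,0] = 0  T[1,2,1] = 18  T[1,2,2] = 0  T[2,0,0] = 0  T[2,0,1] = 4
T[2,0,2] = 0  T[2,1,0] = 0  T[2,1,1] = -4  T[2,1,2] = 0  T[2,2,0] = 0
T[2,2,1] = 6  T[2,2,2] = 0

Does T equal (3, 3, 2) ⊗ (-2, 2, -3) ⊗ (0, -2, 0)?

Reconstruct entry (2,0,1) from the claimed factors: Σₗ aₗ[2]bₗ[0]cₗ[1] = (2)·(-2)·(-2) = 8, but T[2,0,1] = 4. The claim is false.

No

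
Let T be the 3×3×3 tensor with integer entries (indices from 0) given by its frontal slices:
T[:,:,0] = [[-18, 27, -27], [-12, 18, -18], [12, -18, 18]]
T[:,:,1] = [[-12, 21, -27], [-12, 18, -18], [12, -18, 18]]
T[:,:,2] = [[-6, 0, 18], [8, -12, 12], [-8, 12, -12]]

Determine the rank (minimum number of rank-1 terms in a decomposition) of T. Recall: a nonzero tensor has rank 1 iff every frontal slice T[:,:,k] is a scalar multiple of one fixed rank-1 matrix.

2

Lower bound: the mode-2 unfolding of T (rows indexed by j, columns by (i,k) = (0,0), (0,1), (0,2), (1,0), (1,1), (1,2), (2,0), (2,1), (2,2)) is [[-18, -12, -6, -12, -12, 8, 12, 12, -8], [27, 21, 0, 18, 18, -12, -18, -18, 12], [-27, -27, 18, -18, -18, 12, 18, 18, -12]].
There the 2×2 minor on rows j ∈ {0, 1}, columns (i,k) ∈ {(0,0), (0,1)} is det [[-18, -12], [27, 21]] = -54 ≠ 0, so this unfolding has rank ≥ 2; CP rank is at least every unfolding rank, so rank(T) ≥ 2. (Unfolding ranks only ever bound the CP rank from below — rank(T) can be strictly larger than all of them — so the matching upper bound has to come from an explicit 2-term decomposition.)
Upper bound — finding two terms. Write S_k = T[:,:,k] for the frontal slices: S₀ = [[-18, 27, -27], [-12, 18, -18], [12, -18, 18]], S₁ = [[-12, 21, -27], [-12, 18, -18], [12, -18, 18]], S₂ = [[-6, 0, 18], [8, -12, 12], [-8, 12, -12]].
If T = a₁ (x) b₁ (x) c₁ + a₂ (x) b₂ (x) c₂ then each S_k = c₁[k]·a₁b₁ᵀ + c₂[k]·a₂b₂ᵀ. S₀ and S₁ are linearly independent, so a₁b₁ᵀ and a₂b₂ᵀ must span the same plane of matrices: they are the rank-1 matrices of the form x·S₀ + y·S₁.
The 2×2 minor of x·S₀ + y·S₁ on rows {0,1}, columns {0,1} is 36·xy + 36·y² = 36·(y)(x + y), vanishing at (x:y) = (1:0) and (1:-1).
M₁ = S₀ = [[-18, 27, -27], [-12, 18, -18], [12, -18, 18]] = (-3)·(3, 2, -2)(2, -3, 3)ᵀ and M₂ = S₀ − S₁ = [[-6, 6, 0], [0, 0, 0], [0, 0, 0]] = (-6)·(1, 0, 0)(1, -1, 0)ᵀ, so take a₁ = (3, 2, -2), b₁ = (2, -3, 3), a₂ = (1, 0, 0), b₂ = (1, -1, 0).
Each slice is an integer combination of E₁ = a₁b₁ᵀ and E₂ = a₂b₂ᵀ: S₀ = −3·E₁, S₁ = −3·E₁ + 6·E₂, S₂ = 2·E₁ − 18·E₂; reading off coefficients, c₁ = (-3, -3, 2) and c₂ = (0, 6, -18).
Hence T = (3, 2, -2) (x) (2, -3, 3) (x) (-3, -3, 2) + (1, 0, 0) (x) (1, -1, 0) (x) (0, 6, -18), so rank(T) ≤ 2.
These bounds meet, so rank(T) = 2.
Check entry T[2,0,1] = 12: (-2)·(2)·(-3) + (0)·(1)·(6) = 12.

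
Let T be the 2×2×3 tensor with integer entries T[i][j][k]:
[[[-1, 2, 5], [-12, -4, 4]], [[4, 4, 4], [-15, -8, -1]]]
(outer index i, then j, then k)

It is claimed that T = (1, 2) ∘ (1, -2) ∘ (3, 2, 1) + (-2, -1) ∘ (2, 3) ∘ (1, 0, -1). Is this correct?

Reconstruct entrywise from the claimed factors. For example, T[0,0,0] = -1 and Σₗ aₗ[0]bₗ[0]cₗ[0] = (1)·(1)·(3) + (-2)·(2)·(1) = -1; checking all 12 entries, every one matches. The claim holds.

Yes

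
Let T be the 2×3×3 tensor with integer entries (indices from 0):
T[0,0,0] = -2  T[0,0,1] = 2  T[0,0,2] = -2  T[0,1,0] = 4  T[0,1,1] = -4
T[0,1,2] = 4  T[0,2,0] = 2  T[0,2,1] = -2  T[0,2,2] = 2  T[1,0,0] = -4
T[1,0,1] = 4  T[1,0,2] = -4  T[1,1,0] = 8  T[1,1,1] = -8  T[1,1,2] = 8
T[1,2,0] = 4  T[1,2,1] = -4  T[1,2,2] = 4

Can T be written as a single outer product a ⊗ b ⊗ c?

Yes

The mode-1 fibre T[:,0,0] = [-2, -4] gives a = [1, 2] (primitive direction); the mode-2 fibre T[0,:,0] = [-2, 4, 2] gives b = [1, -2, -1]; then c[k] = T[0,0,k] / (a[0]·b[0]) = [-2, 2, -2] / 1 = [-2, 2, -2].
Expanding [1, 2] ⊗ [1, -2, -1] ⊗ [-2, 2, -2] reproduces all 18 entries of T, so T = [1, 2] ⊗ [1, -2, -1] ⊗ [-2, 2, -2] and rank(T) ≤ 1.
Equivalently every frontal slice T[:,:,k] is c[k] times the rank-1 matrix [1, 2] ⊗ [1, -2, -1]. So T has rank 1 (it is nonzero).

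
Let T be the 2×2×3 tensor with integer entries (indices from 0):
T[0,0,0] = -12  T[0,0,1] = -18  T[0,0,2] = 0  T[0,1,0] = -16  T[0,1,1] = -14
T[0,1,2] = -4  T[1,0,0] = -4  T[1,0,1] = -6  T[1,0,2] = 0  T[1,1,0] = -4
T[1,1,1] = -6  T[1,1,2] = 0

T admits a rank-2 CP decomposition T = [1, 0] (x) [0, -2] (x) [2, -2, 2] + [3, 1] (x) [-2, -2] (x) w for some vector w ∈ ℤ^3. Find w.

w = [2, 3, 0]

Subtract the known terms from T to get the rank-1 residual R = [3, 1] (x) [-2, -2] (x) w, so R[i,j,k] = a[i]·b[j]·w[k]. Pick indices with nonzero a[0]·b[0] = (3)·(-2) = -6. Only the fibre through (0,0,·) is needed: R[0,0,:] = T[0,0,:] − Σₗ aₗ[0]bₗ[0]cₗ = [-12, -18, 0] − (1)·(0)·[2, -2, 2] = [-12, -18, 0]. Then w[k] = R[0,0,k] / -6 for each k, giving w = [-12, -18, 0] / -6 = [2, 3, 0].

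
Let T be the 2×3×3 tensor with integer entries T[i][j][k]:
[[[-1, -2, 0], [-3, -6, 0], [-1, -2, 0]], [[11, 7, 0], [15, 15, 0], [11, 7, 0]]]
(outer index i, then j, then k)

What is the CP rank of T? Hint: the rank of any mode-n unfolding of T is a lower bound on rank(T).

2

Lower bound: in the mode-2 unfolding of T (rows indexed by j, columns by (i,k)) the 2×2 minor on rows j ∈ {0, 1}, columns (i,k) ∈ {(0,0), (1,0)} is det [[-1, 11], [-3, 15]] = 18 ≠ 0, so that unfolding has rank ≥ 2 and hence rank(T) ≥ 2 (CP rank is at least every unfolding rank, though it can be larger).
Upper bound: with S_k = T[:,:,k], the two rank-1 terms a₁b₁ᵀ, a₂b₂ᵀ are the rank-1 members of the pencil x·S₀ + y·S₁.
The 2×2 minor of x·S₀ + y·S₁ on rows {0,1}, columns {0,1} is 18·x² + 42·xy + 12·y² = 6·(x + 2·y)(3·x + y), vanishing at (x:y) = (2:-1) and (1:-3).
M₁ = 2·S₀ − S₁ = [[0, 0, 0], [15, 15, 15]] = 15·[0, 1][1, 1, 1]ᵀ and M₂ = S₀ − 3·S₁ = [[5, 15, 5], [-10, -30, -10]] = 5·[1, -2][1, 3, 1]ᵀ, so take a₁ = [0, 1], b₁ = [1, 1, 1], a₂ = [1, -2], b₂ = [1, 3, 1].
Each slice is an integer combination of E₁ = a₁b₁ᵀ and E₂ = a₂b₂ᵀ: S₀ = 9·E₁ − E₂, S₁ = 3·E₁ − 2·E₂, S₂ = 0; reading off coefficients, c₁ = [9, 3, 0] and c₂ = [-1, -2, 0].
Hence T = [0, 1] ∘ [1, 1, 1] ∘ [9, 3, 0] + [1, -2] ∘ [1, 3, 1] ∘ [-1, -2, 0], so rank(T) ≤ 2.
These bounds meet, so rank(T) = 2.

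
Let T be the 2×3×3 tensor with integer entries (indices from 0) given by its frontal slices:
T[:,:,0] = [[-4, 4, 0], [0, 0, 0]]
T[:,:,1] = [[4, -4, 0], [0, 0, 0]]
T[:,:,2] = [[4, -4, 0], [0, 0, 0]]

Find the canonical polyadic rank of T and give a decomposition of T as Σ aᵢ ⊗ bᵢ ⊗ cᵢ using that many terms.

Lower bound: T ≠ 0 (e.g. T[0,0,0] = -4), so rank(T) ≥ 1.
Upper bound: the mode-1 fibre T[:,0,0] = [-4, 0] gives a = [1, 0] (primitive direction); the mode-2 fibre T[0,:,0] = [-4, 4, 0] gives b = [1, -1, 0]; then c[k] = T[0,0,k] / (a[0]·b[0]) = [-4, 4, 4] / 1 = [-4, 4, 4].
Expanding [1, 0] ⊗ [1, -1, 0] ⊗ [-4, 4, 4] reproduces all 18 entries of T, so T = [1, 0] ⊗ [1, -1, 0] ⊗ [-4, 4, 4] and rank(T) ≤ 1.
These bounds meet, so rank(T) = 1.

rank(T) = 1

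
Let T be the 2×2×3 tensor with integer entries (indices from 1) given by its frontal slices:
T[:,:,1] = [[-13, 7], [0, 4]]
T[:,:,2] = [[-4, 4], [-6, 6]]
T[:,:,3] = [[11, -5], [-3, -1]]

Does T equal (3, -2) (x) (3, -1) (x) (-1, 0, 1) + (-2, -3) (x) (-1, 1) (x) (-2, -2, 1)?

Yes

Reconstruct entrywise from the claimed factors. For example, T[2,2,3] = -1 and Σₗ aₗ[2]bₗ[2]cₗ[3] = (-2)·(-1)·(1) + (-3)·(1)·(1) = -1; checking all 12 entries, every one matches. The claim holds.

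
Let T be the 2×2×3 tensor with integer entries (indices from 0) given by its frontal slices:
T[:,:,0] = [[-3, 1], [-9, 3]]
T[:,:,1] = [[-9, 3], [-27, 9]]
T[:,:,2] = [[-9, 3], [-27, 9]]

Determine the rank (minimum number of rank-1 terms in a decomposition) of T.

1

Lower bound: T ≠ 0 (e.g. T[0,0,0] = -3), so rank(T) ≥ 1.
Upper bound: if T = a (x) b (x) c then every fibre of T is a multiple of the corresponding factor, so read the factors off the fibres through the nonzero entry T[0,0,0] = -3.
The mode-1 fibre T[:,0,0] = [-3, -9] gives a = [1, 3] (primitive direction); the mode-2 fibre T[0,:,0] = [-3, 1] gives b = [3, -1]; then c[k] = T[0,0,k] / (a[0]·b[0]) = [-3, -9, -9] / 3 = [-1, -3, -3].
Expanding [1, 3] (x) [3, -1] (x) [-1, -3, -3] reproduces all 12 entries of T, so T = [1, 3] (x) [3, -1] (x) [-1, -3, -3] and rank(T) ≤ 1.
These bounds meet, so rank(T) = 1.
Check entry T[0,1,1] = 3: (1)·(-1)·(-3) = 3.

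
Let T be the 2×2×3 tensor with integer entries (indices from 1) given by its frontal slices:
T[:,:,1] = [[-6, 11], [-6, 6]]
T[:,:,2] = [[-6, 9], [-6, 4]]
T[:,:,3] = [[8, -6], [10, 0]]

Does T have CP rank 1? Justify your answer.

No

The mode-3 unfolding of T (rows indexed by k, columns by (i,j) = (1,1), (1,2), (2,1), (2,2)) is [[-6, 11, -6, 6], [-6, 9, -6, 4], [8, -6, 10, 0]].
There the 3×3 minor on rows k ∈ {1, 2, 3}, columns (i,j) ∈ {(1,1), (1,2), (2,1)} is det [[-6, 11, -6], [-6, 9, -6], [8, -6, 10]] = 24 ≠ 0, so this unfolding has rank ≥ 3; CP rank is at least every unfolding rank, so rank(T) ≥ 3.
In particular rank(T) ≥ 3 > 1, so T is not rank-1.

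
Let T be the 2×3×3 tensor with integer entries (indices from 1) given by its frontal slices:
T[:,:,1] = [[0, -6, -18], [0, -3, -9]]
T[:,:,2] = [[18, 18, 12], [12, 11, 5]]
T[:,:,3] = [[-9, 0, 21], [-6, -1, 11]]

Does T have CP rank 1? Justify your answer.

The mode-1 unfolding of T (rows indexed by i, columns by (j,k) = (1,1), (1,2), (1,3), (2,1), (2,2), (2,3), (3,1), (3,2), (3,3)) is [[0, 18, -9, -6, 18, 0, -18, 12, 21], [0, 12, -6, -3, 11, -1, -9, 5, 11]].
There the 2×2 minor on rows i ∈ {1, 2}, columns (j,k) ∈ {(1,2), (2,1)} is det [[18, -6], [12, -3]] = 18 ≠ 0, so this unfolding has rank ≥ 2; CP rank is at least every unfolding rank, so rank(T) ≥ 2.
In particular rank(T) ≥ 2 > 1, so T is not rank-1.

No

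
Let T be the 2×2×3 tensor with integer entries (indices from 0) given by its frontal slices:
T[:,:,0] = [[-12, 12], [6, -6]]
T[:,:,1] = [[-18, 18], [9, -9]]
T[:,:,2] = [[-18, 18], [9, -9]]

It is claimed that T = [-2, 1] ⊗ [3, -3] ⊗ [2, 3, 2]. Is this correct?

Reconstruct entry (0,0,2) from the claimed factors: Σₗ aₗ[0]bₗ[0]cₗ[2] = (-2)·(3)·(2) = -12, but T[0,0,2] = -18. The claim is false.

No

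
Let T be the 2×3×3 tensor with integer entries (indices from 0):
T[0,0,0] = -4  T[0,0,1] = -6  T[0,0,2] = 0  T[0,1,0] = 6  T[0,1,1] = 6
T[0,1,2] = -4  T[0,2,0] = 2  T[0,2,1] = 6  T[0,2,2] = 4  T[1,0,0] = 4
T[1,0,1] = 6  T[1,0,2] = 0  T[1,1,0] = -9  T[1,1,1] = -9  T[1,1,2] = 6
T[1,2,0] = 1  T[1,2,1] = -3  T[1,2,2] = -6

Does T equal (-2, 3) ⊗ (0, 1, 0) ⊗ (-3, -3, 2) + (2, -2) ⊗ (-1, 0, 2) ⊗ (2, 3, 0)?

Reconstruct entry (0,2,0) from the claimed factors: Σₗ aₗ[0]bₗ[2]cₗ[0] = (-2)·(0)·(-3) + (2)·(2)·(2) = 8, but T[0,2,0] = 2. The claim is false.

No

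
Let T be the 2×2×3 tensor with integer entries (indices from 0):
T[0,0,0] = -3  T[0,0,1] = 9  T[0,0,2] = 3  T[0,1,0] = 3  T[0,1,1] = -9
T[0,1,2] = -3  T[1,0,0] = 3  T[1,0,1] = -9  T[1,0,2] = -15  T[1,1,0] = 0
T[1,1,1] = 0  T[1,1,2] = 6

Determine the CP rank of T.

2

Lower bound: the mode-2 unfolding of T (rows indexed by j, columns by (i,k) = (0,0), (0,1), (0,2), (1,0), (1,1), (1,2)) is [[-3, 9, 3, 3, -9, -15], [3, -9, -3, 0, 0, 6]].
There the 2×2 minor on rows j ∈ {0, 1}, columns (i,k) ∈ {(0,0), (1,0)} is det [[-3, 3], [3, 0]] = -9 ≠ 0, so this unfolding has rank ≥ 2; CP rank is at least every unfolding rank, so rank(T) ≥ 2. (Flattening ranks never certify an upper bound on CP rank; for that we must actually write T with 2 rank-1 terms.)
Upper bound — finding two terms. Write S_k = T[:,:,k] for the frontal slices: S₀ = [[-3, 3], [3, 0]], S₁ = [[9, -9], [-9, 0]], S₂ = [[3, -3], [-15, 6]].
If T = a₁ ⊗ b₁ ⊗ c₁ + a₂ ⊗ b₂ ⊗ c₂ then each S_k = c₁[k]·a₁b₁ᵀ + c₂[k]·a₂b₂ᵀ. S₀ and S₂ are linearly independent, so a₁b₁ᵀ and a₂b₂ᵀ must span the same plane of matrices: they are the rank-1 matrices of the form x·S₀ + y·S₂.
det(x·S₀ + y·S₂) is −9·x² + 36·xy − 27·y² = (-9)·(x − 3·y)(x − y), vanishing at (x:y) = (3:1) and (1:1).
M₁ = 3·S₀ + S₂ = [[-6, 6], [-6, 6]] = (-6)·[1, 1][1, -1]ᵀ and M₂ = S₀ + S₂ = [[0, 0], [-12, 6]] = (-6)·[0, 1][2, -1]ᵀ, so take a₁ = [1, 1], b₁ = [1, -1], a₂ = [0, 1], b₂ = [2, -1].
Each slice is an integer combination of E₁ = a₁b₁ᵀ and E₂ = a₂b₂ᵀ: S₀ = −3·E₁ + 3·E₂, S₁ = 9·E₁ − 9·E₂, S₂ = 3·E₁ − 9·E₂; reading off coefficients, c₁ = [-3, 9, 3] and c₂ = [3, -9, -9].
Hence T = [1, 1] ⊗ [1, -1] ⊗ [-3, 9, 3] + [0, 1] ⊗ [2, -1] ⊗ [3, -9, -9], so rank(T) ≤ 2.
These bounds meet, so rank(T) = 2.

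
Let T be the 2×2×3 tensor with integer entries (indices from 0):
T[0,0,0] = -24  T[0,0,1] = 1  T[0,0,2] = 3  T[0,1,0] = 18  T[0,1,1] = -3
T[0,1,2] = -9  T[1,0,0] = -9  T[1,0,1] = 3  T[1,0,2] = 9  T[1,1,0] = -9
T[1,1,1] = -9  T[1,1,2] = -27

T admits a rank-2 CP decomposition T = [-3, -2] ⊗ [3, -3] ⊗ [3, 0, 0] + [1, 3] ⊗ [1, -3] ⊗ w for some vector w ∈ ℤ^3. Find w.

w = [3, 1, 3]

Subtract the known terms from T to get the rank-1 residual R = [1, 3] ⊗ [1, -3] ⊗ w, so R[i,j,k] = a[i]·b[j]·w[k]. Pick indices with nonzero a[0]·b[0] = (1)·(1) = 1. Only the fibre through (0,0,·) is needed: R[0,0,:] = T[0,0,:] − Σₗ aₗ[0]bₗ[0]cₗ = [-24, 1, 3] − (-3)·(3)·[3, 0, 0] = [3, 1, 3]. Then w[k] = R[0,0,k] / 1 for each k, giving w = [3, 1, 3] / 1 = [3, 1, 3].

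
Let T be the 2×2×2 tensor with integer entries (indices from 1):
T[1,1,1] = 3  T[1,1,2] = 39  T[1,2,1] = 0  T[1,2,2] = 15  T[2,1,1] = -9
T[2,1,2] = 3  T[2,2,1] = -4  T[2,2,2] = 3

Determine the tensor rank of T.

Lower bound: the mode-3 unfolding of T (rows indexed by k, columns by (i,j) = (1,1), (1,2), (2,1), (2,2)) is [[3, 0, -9, -4], [39, 15, 3, 3]].
There the 2×2 minor on rows k ∈ {1, 2}, columns (i,j) ∈ {(1,1), (1,2)} is det [[3, 0], [39, 15]] = 45 ≠ 0, so this unfolding has rank ≥ 2; CP rank is at least every unfolding rank, so rank(T) ≥ 2. (Unfolding ranks only ever bound the CP rank from below — rank(T) can be strictly larger than all of them — so the matching upper bound has to come from an explicit 2-term decomposition.)
Upper bound — finding two terms. Write S_k = T[:,:,k] for the frontal slices: S₁ = [[3, 0], [-9, -4]], S₂ = [[39, 15], [3, 3]].
If T = a₁ ⊗ b₁ ⊗ c₁ + a₂ ⊗ b₂ ⊗ c₂ then each S_k = c₁[k]·a₁b₁ᵀ + c₂[k]·a₂b₂ᵀ. S₁ and S₂ are linearly independent, so a₁b₁ᵀ and a₂b₂ᵀ must span the same plane of matrices: they are the rank-1 matrices of the form x·S₁ + y·S₂.
det(x·S₁ + y·S₂) is −12·x² − 12·xy + 72·y² = (-12)·(x + 3·y)(x − 2·y), vanishing at (x:y) = (3:-1) and (2:1).
M₁ = 3·S₁ − S₂ = [[-30, -15], [-30, -15]] = (-15)·[1, 1][2, 1]ᵀ and M₂ = 2·S₁ + S₂ = [[45, 15], [-15, -5]] = 5·[3, -1][3, 1]ᵀ, so take a₁ = [1, 1], b₁ = [2, 1], a₂ = [3, -1], b₂ = [3, 1].
Each slice is an integer combination of E₁ = a₁b₁ᵀ and E₂ = a₂b₂ᵀ: S₁ = −3·E₁ + E₂, S₂ = 6·E₁ + 3·E₂; reading off coefficients, c₁ = [-3, 6] and c₂ = [1, 3].
Hence T = [1, 1] ⊗ [2, 1] ⊗ [-3, 6] + [3, -1] ⊗ [3, 1] ⊗ [1, 3], so rank(T) ≤ 2.
These bounds meet, so rank(T) = 2.
Check entry T[2,2,1] = -4: (1)·(1)·(-3) + (-1)·(1)·(1) = -4.

2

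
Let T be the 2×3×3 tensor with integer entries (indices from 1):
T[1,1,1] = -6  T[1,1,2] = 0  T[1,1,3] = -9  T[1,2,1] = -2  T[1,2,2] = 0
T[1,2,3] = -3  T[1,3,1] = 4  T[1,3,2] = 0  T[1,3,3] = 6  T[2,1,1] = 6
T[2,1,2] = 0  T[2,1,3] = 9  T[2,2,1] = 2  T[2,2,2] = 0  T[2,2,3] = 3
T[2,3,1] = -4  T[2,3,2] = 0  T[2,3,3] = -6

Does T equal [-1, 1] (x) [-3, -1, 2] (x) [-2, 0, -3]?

Yes

Reconstruct entrywise from the claimed factors. For example, T[2,3,2] = 0 and Σₗ aₗ[2]bₗ[3]cₗ[2] = (1)·(2)·(0) = 0; checking all 18 entries, every one matches. The claim holds.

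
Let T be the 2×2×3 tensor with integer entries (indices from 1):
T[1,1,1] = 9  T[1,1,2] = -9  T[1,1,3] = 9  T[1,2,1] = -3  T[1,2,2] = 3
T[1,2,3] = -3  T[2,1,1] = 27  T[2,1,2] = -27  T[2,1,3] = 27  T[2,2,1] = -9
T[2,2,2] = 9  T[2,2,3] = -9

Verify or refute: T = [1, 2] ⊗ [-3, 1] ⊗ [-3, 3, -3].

No

Reconstruct entry (2,1,1) from the claimed factors: Σₗ aₗ[2]bₗ[1]cₗ[1] = (2)·(-3)·(-3) = 18, but T[2,1,1] = 27. The claim is false.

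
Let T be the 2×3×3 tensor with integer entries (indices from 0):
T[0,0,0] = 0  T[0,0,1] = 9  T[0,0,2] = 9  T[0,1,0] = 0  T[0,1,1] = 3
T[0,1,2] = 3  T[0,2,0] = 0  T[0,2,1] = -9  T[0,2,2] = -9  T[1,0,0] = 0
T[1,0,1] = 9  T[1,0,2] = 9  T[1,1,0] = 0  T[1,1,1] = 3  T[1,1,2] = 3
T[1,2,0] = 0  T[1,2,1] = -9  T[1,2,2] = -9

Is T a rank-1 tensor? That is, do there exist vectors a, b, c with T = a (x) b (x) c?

Yes

If T = a (x) b (x) c then every fibre of T is a multiple of the corresponding factor, so read the factors off the fibres through the nonzero entry T[0,0,1] = 9.
The mode-1 fibre T[:,0,1] = [9, 9] gives a = (1, 1) (primitive direction); the mode-2 fibre T[0,:,1] = [9, 3, -9] gives b = (3, 1, -3); then c[k] = T[0,0,k] / (a[0]·b[0]) = [0, 9, 9] / 3 = (0, 3, 3).
Expanding (1, 1) (x) (3, 1, -3) (x) (0, 3, 3) reproduces all 18 entries of T, so T = (1, 1) (x) (3, 1, -3) (x) (0, 3, 3) and rank(T) ≤ 1.
Equivalently every frontal slice T[:,:,k] is c[k] times the rank-1 matrix (1, 1) (x) (3, 1, -3). So T has rank 1 (it is nonzero).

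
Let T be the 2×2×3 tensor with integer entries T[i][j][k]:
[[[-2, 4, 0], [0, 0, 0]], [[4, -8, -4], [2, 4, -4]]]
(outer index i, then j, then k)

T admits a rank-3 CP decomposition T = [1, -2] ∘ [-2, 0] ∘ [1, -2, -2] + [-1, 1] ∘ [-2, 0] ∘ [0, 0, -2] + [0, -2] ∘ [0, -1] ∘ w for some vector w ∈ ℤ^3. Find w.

Subtract the known terms from T to get the rank-1 residual R = [0, -2] ∘ [0, -1] ∘ w, so R[i,j,k] = a[i]·b[j]·w[k]. Pick indices with nonzero a[1]·b[1] = (-2)·(-1) = 2. Only the fibre through (1,1,·) is needed: R[1,1,:] = T[1,1,:] − Σₗ aₗ[1]bₗ[1]cₗ = [2, 4, -4] − (-2)·(0)·[1, -2, -2] − (1)·(0)·[0, 0, -2] = [2, 4, -4]. Then w[k] = R[1,1,k] / 2 for each k, giving w = [2, 4, -4] / 2 = [1, 2, -2].

w = [1, 2, -2]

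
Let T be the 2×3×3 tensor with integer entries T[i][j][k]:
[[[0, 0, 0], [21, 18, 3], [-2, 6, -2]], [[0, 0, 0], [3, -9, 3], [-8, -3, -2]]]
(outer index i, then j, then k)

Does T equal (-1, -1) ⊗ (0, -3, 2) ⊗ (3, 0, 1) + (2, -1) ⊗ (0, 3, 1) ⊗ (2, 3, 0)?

Reconstruct entrywise from the claimed factors. For example, T[1,1,2] = 3 and Σₗ aₗ[1]bₗ[1]cₗ[2] = (-1)·(-3)·(1) + (-1)·(3)·(0) = 3; checking all 18 entries, every one matches. The claim holds.

Yes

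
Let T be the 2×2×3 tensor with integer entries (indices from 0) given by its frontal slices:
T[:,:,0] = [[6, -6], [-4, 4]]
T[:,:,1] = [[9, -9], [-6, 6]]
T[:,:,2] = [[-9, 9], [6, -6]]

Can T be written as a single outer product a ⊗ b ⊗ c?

Yes

If T = a ⊗ b ⊗ c then every fibre of T is a multiple of the corresponding factor, so read the factors off the fibres through the nonzero entry T[0,0,0] = 6.
The mode-1 fibre T[:,0,0] = [6, -4] gives a = [3, -2] (primitive direction); the mode-2 fibre T[0,:,0] = [6, -6] gives b = [1, -1]; then c[k] = T[0,0,k] / (a[0]·b[0]) = [6, 9, -9] / 3 = [2, 3, -3].
Expanding [3, -2] ⊗ [1, -1] ⊗ [2, 3, -3] reproduces all 12 entries of T, so T = [3, -2] ⊗ [1, -1] ⊗ [2, 3, -3] and rank(T) ≤ 1.
Equivalently every frontal slice T[:,:,k] is c[k] times the rank-1 matrix [3, -2] ⊗ [1, -1]. So T has rank 1 (it is nonzero).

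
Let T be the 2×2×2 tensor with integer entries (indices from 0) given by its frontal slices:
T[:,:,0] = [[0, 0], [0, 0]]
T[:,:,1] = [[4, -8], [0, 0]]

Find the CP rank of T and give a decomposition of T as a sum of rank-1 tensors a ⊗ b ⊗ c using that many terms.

rank(T) = 1

Lower bound: T ≠ 0 (e.g. T[0,0,1] = 4), so rank(T) ≥ 1.
Upper bound: if T = a ⊗ b ⊗ c then every fibre of T is a multiple of the corresponding factor, so read the factors off the fibres through the nonzero entry T[0,0,1] = 4.
The mode-1 fibre T[:,0,1] = [4, 0] gives a = (1, 0) (primitive direction); the mode-2 fibre T[0,:,1] = [4, -8] gives b = (1, -2); then c[k] = T[0,0,k] / (a[0]·b[0]) = [0, 4] / 1 = (0, 4).
Expanding (1, 0) ⊗ (1, -2) ⊗ (0, 4) reproduces all 8 entries of T, so T = (1, 0) ⊗ (1, -2) ⊗ (0, 4) and rank(T) ≤ 1.
These bounds meet, so rank(T) = 1.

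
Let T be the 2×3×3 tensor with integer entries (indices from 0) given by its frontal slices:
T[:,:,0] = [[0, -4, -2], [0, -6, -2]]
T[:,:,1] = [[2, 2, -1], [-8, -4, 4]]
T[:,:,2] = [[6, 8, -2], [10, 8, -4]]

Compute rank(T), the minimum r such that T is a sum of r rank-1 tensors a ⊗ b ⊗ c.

Lower bound: the mode-2 unfolding of T (rows indexed by j, columns by (i,k) = (0,0), (0,1), (0,2), (1,0), (1,1), (1,2)) is [[0, 2, 6, 0, -8, 10], [-4, 2, 8, -6, -4, 8], [-2, -1, -2, -2, 4, -4]].
There the 3×3 minor on rows j ∈ {0, 1, 2}, columns (i,k) ∈ {(0,0), (0,1), (1,0)} is det [[0, 2, 0], [-4, 2, -6], [-2, -1, -2]] = 8 ≠ 0, so this unfolding has rank ≥ 3; CP rank is at least every unfolding rank, so rank(T) ≥ 3. (This is only a lower bound: in general the CP rank may exceed every unfolding rank, so we still need to exhibit 3 rank-1 terms summing to T.)
Upper bound: T is a sum of 3 rank-1 terms, T = (0, 1) ⊗ (2, 1, -1) ⊗ (2, -4, 4) + (1, 0) ⊗ (2, 2, -1) ⊗ (2, 1, 2) + (1, 1) ⊗ (1, 2, 0) ⊗ (-4, 0, 2) (one valid choice — decompositions are not unique — normalised so each a, b is primitive with positive first nonzero entry; check it by expanding all entries), so rank(T) ≤ 3.
These bounds meet, so rank(T) = 3.
Check entry T[1,1,2] = 8: (1)·(1)·(4) + (0)·(2)·(2) + (1)·(2)·(2) = 8.

3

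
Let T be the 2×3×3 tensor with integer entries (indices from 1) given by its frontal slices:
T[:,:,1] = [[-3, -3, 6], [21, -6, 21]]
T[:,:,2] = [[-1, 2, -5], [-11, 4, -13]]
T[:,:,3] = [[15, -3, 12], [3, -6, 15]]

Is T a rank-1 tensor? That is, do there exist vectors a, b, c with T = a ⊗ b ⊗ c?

The mode-3 unfolding of T (rows indexed by k, columns by (i,j) = (1,1), (1,2), (1,3), (2,1), (2,2), (2,3)) is [[-3, -3, 6, 21, -6, 21], [-1, 2, -5, -11, 4, -13], [15, -3, 12, 3, -6, 15]].
There the 2×2 minor on rows k ∈ {1, 2}, columns (i,j) ∈ {(1,1), (1,2)} is det [[-3, -3], [-1, 2]] = -9 ≠ 0, so this unfolding has rank ≥ 2; CP rank is at least every unfolding rank, so rank(T) ≥ 2.
In particular rank(T) ≥ 2 > 1, so T is not rank-1.

No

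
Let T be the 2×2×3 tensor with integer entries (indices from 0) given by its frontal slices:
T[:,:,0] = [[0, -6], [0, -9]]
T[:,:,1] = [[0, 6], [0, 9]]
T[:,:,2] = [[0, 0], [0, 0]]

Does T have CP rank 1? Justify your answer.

Yes

If T = a (x) b (x) c then every fibre of T is a multiple of the corresponding factor, so read the factors off the fibres through the nonzero entry T[0,1,0] = -6.
The mode-1 fibre T[:,1,0] = [-6, -9] gives a = (2, 3) (primitive direction); the mode-2 fibre T[0,:,0] = [0, -6] gives b = (0, 1); then c[k] = T[0,1,k] / (a[0]·b[1]) = [-6, 6, 0] / 2 = (-3, 3, 0).
Expanding (2, 3) (x) (0, 1) (x) (-3, 3, 0) reproduces all 12 entries of T, so T = (2, 3) (x) (0, 1) (x) (-3, 3, 0) and rank(T) ≤ 1.
Equivalently every frontal slice T[:,:,k] is c[k] times the rank-1 matrix (2, 3) (x) (0, 1). So T has rank 1 (it is nonzero).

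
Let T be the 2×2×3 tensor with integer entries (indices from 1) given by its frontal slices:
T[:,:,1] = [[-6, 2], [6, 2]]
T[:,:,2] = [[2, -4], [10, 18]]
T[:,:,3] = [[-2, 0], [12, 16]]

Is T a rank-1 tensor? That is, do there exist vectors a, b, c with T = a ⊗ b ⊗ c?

The mode-3 unfolding of T (rows indexed by k, columns by (i,j) = (1,1), (1,2), (2,1), (2,2)) is [[-6, 2, 6, 2], [2, -4, 10, 18], [-2, 0, 12, 16]].
There the 3×3 minor on rows k ∈ {1, 2, 3}, columns (i,j) ∈ {(1,1), (1,2), (2,1)} is det [[-6, 2, 6], [2, -4, 10], [-2, 0, 12]] = 152 ≠ 0, so this unfolding has rank ≥ 3; CP rank is at least every unfolding rank, so rank(T) ≥ 3.
In particular rank(T) ≥ 3 > 1, so T is not rank-1.

No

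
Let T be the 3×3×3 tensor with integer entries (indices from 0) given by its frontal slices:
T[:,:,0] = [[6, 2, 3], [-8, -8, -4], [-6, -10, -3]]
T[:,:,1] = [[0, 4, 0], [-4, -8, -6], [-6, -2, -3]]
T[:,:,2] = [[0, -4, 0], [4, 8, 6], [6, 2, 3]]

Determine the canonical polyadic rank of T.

3

Lower bound: the mode-2 unfolding of T (rows indexed by j, columns by (i,k) = (0,0), (0,1), (0,2), (1,0), (1,1), (1,2), (2,0), (2,1), (2,2)) is [[6, 0, 0, -8, -4, 4, -6, -6, 6], [2, 4, -4, -8, -8, 8, -10, -2, 2], [3, 0, 0, -4, -6, 6, -3, -3, 3]].
There the 3×3 minor on rows j ∈ {0, 1, 2}, columns (i,k) ∈ {(0,0), (0,1), (1,1)} is det [[6, 0, -4], [2, 4, -8], [3, 0, -6]] = -96 ≠ 0, so this unfolding has rank ≥ 3; CP rank is at least every unfolding rank, so rank(T) ≥ 3. (Unfolding ranks only ever bound the CP rank from below — rank(T) can be strictly larger than all of them — so the matching upper bound has to come from an explicit 3-term decomposition.)
Upper bound: T is a sum of 3 rank-1 terms, T = [0, 1, 0] ⊗ [0, 1, 1] ⊗ [0, -4, 4] + [1, -2, -2] ⊗ [2, 2, 1] ⊗ [2, 1, -1] + [1, 0, 1] ⊗ [2, -2, 1] ⊗ [1, -1, 1] (written with every a and b primitive with positive leading entry and the scale carried by c; CP decompositions are not unique, and this one is verified by expanding entrywise), so rank(T) ≤ 3.
These bounds meet, so rank(T) = 3.
Check entry T[1,1,1] = -8: (1)·(1)·(-4) + (-2)·(2)·(1) + (0)·(-2)·(-1) = -8.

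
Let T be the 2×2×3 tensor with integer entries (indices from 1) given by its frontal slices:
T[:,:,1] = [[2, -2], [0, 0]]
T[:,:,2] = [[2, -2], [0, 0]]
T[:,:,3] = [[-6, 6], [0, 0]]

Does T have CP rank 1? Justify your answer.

Yes

If T = a ⊗ b ⊗ c then every fibre of T is a multiple of the corresponding factor, so read the factors off the fibres through the nonzero entry T[1,1,1] = 2.
The mode-1 fibre T[:,1,1] = [2, 0] gives a = [1, 0] (primitive direction); the mode-2 fibre T[1,:,1] = [2, -2] gives b = [1, -1]; then c[k] = T[1,1,k] / (a[1]·b[1]) = [2, 2, -6] / 1 = [2, 2, -6].
Expanding [1, 0] ⊗ [1, -1] ⊗ [2, 2, -6] reproduces all 12 entries of T, so T = [1, 0] ⊗ [1, -1] ⊗ [2, 2, -6] and rank(T) ≤ 1.
Equivalently every frontal slice T[:,:,k] is c[k] times the rank-1 matrix [1, 0] ⊗ [1, -1]. So T has rank 1 (it is nonzero).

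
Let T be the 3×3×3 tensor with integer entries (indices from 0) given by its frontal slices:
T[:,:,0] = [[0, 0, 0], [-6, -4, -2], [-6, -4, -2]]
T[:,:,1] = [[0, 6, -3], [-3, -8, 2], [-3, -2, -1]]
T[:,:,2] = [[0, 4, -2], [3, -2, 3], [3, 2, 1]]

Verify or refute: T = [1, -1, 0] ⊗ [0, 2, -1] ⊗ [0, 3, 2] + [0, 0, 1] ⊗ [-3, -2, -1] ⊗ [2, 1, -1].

No

Reconstruct entry (1,0,0) from the claimed factors: Σₗ aₗ[1]bₗ[0]cₗ[0] = (-1)·(0)·(0) + (0)·(-3)·(2) = 0, but T[1,0,0] = -6. The claim is false.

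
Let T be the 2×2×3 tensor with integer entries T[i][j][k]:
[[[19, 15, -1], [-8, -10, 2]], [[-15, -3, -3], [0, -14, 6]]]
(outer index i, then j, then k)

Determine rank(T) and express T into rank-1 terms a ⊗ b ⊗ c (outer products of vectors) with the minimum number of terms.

Lower bound: the mode-1 unfolding of T (rows indexed by i, columns by (j,k) = (0,0), (0,1), (0,2), (1,0), (1,1), (1,2)) is [[19, 15, -1, -8, -10, 2], [-15, -3, -3, 0, -14, 6]].
There the 2×2 minor on rows i ∈ {0, 1}, columns (j,k) ∈ {(0,0), (0,1)} is det [[19, 15], [-15, -3]] = 168 ≠ 0, so this unfolding has rank ≥ 2; CP rank is at least every unfolding rank, so rank(T) ≥ 2. (Unfolding ranks only ever bound the CP rank from below — rank(T) can be strictly larger than all of them — so the matching upper bound has to come from an explicit 2-term decomposition.)
Upper bound — finding two terms. Write S_k = T[:,:,k] for the frontal slices: S₀ = [[19, -8], [-15, 0]], S₁ = [[15, -10], [-3, -14]], S₂ = [[-1, 2], [-3, 6]].
If T = a₁ ⊗ b₁ ⊗ c₁ + a₂ ⊗ b₂ ⊗ c₂ then each S_k = c₁[k]·a₁b₁ᵀ + c₂[k]·a₂b₂ᵀ. S₀ and S₁ are linearly independent, so a₁b₁ᵀ and a₂b₂ᵀ must span the same plane of matrices: they are the rank-1 matrices of the form x·S₀ + y·S₁.
det(x·S₀ + y·S₁) is −120·x² − 440·xy − 240·y² = (-40)·(x + 3·y)(3·x + 2·y), vanishing at (x:y) = (3:-1) and (2:-3).
M₁ = 3·S₀ − S₁ = [[42, -14], [-42, 14]] = 14·[1, -1][3, -1]ᵀ and M₂ = 2·S₀ − 3·S₁ = [[-7, 14], [-21, 42]] = (-7)·[1, 3][1, -2]ᵀ, so take a₁ = [1, -1], b₁ = [3, -1], a₂ = [1, 3], b₂ = [1, -2].
Each slice is an integer combination of E₁ = a₁b₁ᵀ and E₂ = a₂b₂ᵀ: S₀ = 6·E₁ + E₂, S₁ = 4·E₁ + 3·E₂, S₂ = −E₂; reading off coefficients, c₁ = [6, 4, 0] and c₂ = [1, 3, -1].
Hence T = [1, -1] ⊗ [3, -1] ⊗ [6, 4, 0] + [1, 3] ⊗ [1, -2] ⊗ [1, 3, -1], so rank(T) ≤ 2.
These bounds meet, so rank(T) = 2.

rank(T) = 2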